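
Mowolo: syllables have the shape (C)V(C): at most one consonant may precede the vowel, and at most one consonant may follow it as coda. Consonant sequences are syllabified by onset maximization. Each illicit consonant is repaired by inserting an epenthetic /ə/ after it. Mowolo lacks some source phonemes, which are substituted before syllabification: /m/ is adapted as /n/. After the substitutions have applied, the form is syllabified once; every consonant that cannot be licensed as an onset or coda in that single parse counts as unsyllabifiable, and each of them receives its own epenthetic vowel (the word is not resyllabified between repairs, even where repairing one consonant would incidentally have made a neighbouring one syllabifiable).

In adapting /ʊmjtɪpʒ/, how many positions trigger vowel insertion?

2

After substitution the input is /ʊnjtɪpʒ/.
The unsyllabifiable consonants are /j/, /ʒ/; each receives one epenthetic vowel.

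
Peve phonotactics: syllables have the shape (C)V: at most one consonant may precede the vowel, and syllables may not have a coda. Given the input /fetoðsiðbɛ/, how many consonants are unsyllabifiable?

The consonants /ð/, /ð/ cannot be parsed into a legal (C)V syllable (no codas are permitted; onsets are limited to one consonant).

2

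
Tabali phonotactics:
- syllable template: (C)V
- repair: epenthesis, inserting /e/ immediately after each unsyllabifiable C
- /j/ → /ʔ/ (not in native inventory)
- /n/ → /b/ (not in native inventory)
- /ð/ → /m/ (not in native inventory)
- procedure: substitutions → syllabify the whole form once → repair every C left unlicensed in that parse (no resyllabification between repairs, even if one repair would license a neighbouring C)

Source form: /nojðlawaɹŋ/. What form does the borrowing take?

Substitution: /n/ → /b/, /j/ → /ʔ/, /ð/ → /m/, giving /boʔmlawaɹŋ/.
Under (C)V, the unsyllabifiable consonants are /ʔ/, /m/, /ɹ/, /ŋ/ (no codas are permitted; onsets are limited to one consonant).
Epenthesis after each stranded consonant: /ʔ/ → /ʔe/, /m/ → /me/, /ɹ/ → /ɹe/, /ŋ/ → /ŋe/.

boʔemelawaɹeŋe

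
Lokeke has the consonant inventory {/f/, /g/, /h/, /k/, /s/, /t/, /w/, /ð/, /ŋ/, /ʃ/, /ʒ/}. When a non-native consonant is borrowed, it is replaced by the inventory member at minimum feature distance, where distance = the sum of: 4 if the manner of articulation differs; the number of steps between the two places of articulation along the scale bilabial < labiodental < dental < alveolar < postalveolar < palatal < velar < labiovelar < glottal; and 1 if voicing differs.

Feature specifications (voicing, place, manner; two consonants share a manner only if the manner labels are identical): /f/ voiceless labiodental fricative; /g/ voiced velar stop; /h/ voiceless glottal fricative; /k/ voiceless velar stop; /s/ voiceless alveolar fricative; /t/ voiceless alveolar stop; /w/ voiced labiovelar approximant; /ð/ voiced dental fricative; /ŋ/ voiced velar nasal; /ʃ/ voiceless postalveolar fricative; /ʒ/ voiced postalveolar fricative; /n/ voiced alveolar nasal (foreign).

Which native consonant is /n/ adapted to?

ŋ

/ŋ/ is closest: same manner (nasal), place distance 3 (alveolar→velar), same voicing; total 3. Next closest is /s/ at distance 5.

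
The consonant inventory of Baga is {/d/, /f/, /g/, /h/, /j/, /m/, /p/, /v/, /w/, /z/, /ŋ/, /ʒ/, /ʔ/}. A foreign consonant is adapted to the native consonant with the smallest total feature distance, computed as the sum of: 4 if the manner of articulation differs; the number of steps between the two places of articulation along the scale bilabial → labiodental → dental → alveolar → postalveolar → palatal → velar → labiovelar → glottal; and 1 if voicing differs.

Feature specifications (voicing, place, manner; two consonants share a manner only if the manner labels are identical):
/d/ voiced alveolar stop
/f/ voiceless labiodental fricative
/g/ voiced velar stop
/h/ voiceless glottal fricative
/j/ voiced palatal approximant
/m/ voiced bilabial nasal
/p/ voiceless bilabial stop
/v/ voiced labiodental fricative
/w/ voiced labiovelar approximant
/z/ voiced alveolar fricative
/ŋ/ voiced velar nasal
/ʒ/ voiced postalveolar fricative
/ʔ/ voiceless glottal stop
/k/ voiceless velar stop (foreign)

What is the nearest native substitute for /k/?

/g/ is closest: same manner (stop), place distance 0 (velar→velar), voicing differs (+1); total 1. Next closest is /ʔ/ at distance 2.

g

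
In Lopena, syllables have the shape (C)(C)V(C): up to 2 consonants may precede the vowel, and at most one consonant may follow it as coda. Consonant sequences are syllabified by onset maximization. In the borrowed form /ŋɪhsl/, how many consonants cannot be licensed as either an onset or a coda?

2

Syllabifying with onset maximization leaves /s/, /l/ stranded (at most one coda consonant is licensed; onsets may contain at most 2 consonants).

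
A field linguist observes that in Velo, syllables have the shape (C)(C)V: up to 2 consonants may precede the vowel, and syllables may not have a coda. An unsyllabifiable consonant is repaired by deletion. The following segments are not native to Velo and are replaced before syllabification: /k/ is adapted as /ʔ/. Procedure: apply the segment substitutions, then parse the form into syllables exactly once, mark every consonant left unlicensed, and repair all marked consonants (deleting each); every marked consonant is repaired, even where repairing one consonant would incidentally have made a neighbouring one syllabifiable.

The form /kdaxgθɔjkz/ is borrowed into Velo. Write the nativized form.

ʔdagθɔ

Substitution: /k/ → /ʔ/, giving /ʔdaxgθɔjʔz/.
Syllabifying with onset maximization leaves /x/, /j/, /ʔ/, /z/ stranded (no codas are permitted; onsets may contain at most 2 consonants).
Deleting the stranded consonants removes /x/, /j/, /ʔ/, /z/.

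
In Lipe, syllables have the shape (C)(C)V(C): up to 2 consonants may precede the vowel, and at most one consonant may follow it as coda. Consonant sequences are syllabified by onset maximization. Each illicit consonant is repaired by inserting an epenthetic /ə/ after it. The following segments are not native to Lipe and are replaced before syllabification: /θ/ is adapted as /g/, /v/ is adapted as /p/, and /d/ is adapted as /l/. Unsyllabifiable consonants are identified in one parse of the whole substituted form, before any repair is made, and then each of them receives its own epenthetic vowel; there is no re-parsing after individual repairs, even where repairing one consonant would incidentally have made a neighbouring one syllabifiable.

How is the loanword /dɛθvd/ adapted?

lɛgpələ

Substitution: /d/ → /l/, /θ/ → /g/, /v/ → /p/, giving /lɛgpl/.
The consonants /p/, /l/ cannot be parsed into a legal (C)(C)V(C) syllable (at most one coda consonant is licensed; onsets may contain at most 2 consonants).
Inserting the epenthetic vowel yields /p/ → /pə/, /l/ → /lə/.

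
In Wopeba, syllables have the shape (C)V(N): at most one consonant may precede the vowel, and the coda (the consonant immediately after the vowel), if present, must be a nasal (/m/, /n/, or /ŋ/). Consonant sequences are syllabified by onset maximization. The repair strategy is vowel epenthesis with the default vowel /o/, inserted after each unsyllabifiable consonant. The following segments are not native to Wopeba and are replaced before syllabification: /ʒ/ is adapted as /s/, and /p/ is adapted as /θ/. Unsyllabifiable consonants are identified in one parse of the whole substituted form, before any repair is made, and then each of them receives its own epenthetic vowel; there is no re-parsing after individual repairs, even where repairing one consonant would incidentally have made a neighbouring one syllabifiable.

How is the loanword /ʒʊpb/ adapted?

Substitution: /ʒ/ → /s/, /p/ → /θ/, giving /sʊθb/.
Under (C)V(N), the unsyllabifiable consonants are /θ/, /b/ (only a nasal (/m/, /n/, or /ŋ/) is licensed in coda position; onsets are limited to one consonant).
Epenthesis after each stranded consonant: /θ/ → /θo/, /b/ → /bo/.

sʊθobo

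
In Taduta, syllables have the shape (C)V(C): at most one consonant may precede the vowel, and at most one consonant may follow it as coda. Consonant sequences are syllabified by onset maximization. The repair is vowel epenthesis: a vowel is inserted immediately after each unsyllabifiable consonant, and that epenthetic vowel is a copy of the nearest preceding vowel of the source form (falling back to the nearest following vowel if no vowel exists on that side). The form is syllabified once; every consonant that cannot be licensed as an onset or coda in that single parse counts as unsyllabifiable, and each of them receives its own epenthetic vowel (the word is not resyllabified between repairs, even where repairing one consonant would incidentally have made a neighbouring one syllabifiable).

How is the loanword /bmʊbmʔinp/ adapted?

Syllabifying with onset maximization leaves /b/, /m/, /p/ stranded (at most one coda consonant is licensed; onsets are limited to one consonant).
Inserting the epenthetic vowel yields /b/ → /bʊ/, /m/ → /mʊ/, /p/ → /pi/.

bʊmʊbmʊʔinpi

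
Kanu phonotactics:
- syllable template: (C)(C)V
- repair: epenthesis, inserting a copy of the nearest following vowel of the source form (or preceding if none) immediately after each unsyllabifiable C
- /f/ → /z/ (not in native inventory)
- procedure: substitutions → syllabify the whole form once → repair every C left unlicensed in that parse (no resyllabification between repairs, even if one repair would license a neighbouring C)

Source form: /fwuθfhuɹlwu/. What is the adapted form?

zwuθuzhuɹulwu

Substitution: /f/ → /z/, giving /zwuθzhuɹlwu/.
The consonants /θ/, /ɹ/ cannot be parsed into a legal (C)(C)V syllable (no codas are permitted; onsets may contain at most 2 consonants).
Epenthesis after each stranded consonant: /θ/ → /θu/, /ɹ/ → /ɹu/.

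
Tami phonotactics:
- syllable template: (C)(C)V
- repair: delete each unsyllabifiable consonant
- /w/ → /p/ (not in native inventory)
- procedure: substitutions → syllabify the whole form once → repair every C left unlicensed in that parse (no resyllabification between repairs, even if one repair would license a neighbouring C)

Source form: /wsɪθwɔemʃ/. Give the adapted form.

Substitution: /w/ → /p/, giving /psɪθpɔemʃ/.
Syllabifying with onset maximization leaves /m/, /ʃ/ stranded (no codas are permitted; onsets may contain at most 2 consonants).
Deletion applies to /m/, /ʃ/.

psɪθpɔe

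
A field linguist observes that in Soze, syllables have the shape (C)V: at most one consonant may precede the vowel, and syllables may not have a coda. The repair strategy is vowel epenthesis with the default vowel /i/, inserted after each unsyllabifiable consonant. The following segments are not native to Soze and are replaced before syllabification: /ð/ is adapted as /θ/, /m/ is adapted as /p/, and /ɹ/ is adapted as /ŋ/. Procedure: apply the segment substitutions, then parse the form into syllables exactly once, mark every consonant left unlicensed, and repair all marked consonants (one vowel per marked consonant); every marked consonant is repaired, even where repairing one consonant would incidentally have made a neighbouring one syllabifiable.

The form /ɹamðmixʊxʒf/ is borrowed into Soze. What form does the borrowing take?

Substitution: /ɹ/ → /ŋ/, /m/ → /p/, /ð/ → /θ/, giving /ŋapθpixʊxʒf/.
The consonants /p/, /θ/, /x/, /ʒ/, /f/ cannot be parsed into a legal (C)V syllable (no codas are permitted; onsets are limited to one consonant).
Inserting the epenthetic vowel yields /p/ → /pi/, /θ/ → /θi/, /x/ → /xi/, /ʒ/ → /ʒi/, /f/ → /fi/.

ŋapiθipixʊxiʒifi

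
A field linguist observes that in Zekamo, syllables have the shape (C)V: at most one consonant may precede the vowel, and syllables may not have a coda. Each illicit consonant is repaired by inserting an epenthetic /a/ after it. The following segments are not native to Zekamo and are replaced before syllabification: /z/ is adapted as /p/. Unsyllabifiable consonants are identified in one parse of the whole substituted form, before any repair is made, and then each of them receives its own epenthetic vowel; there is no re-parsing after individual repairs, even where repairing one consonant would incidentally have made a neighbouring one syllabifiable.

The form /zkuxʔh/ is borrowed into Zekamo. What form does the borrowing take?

pakuxaʔaha

Substitution: /z/ → /p/, giving /pkuxʔh/.
Under (C)V, the unsyllabifiable consonants are /p/, /x/, /ʔ/, /h/ (no codas are permitted; onsets are limited to one consonant).
Each unlicensed consonant becomes the onset of a new syllable: /p/ → /pa/, /x/ → /xa/, /ʔ/ → /ʔa/, /h/ → /ha/.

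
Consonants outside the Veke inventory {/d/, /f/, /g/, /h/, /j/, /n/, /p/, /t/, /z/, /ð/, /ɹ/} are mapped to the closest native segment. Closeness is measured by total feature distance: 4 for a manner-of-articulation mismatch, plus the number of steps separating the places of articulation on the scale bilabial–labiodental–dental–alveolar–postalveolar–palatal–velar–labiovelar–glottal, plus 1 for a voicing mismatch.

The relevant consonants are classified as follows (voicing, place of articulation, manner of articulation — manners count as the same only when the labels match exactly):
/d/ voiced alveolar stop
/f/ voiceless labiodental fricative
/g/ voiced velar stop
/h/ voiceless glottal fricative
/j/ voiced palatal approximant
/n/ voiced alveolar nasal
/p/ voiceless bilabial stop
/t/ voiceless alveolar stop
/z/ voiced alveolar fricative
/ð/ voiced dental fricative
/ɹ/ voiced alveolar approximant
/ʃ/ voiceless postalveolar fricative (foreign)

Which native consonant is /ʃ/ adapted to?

/z/ is closest: same manner (fricative), place distance 1 (postalveolar→alveolar), voicing differs (+1); total 2. Next closest is /f/ at distance 3.

z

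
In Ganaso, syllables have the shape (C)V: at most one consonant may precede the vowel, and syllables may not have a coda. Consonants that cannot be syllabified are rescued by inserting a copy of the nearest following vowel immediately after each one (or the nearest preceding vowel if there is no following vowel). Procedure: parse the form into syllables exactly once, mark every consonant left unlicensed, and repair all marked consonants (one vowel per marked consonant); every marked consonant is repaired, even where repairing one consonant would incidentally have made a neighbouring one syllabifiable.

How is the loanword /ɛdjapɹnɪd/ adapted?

ɛdajapɪɹɪnɪdɪ

Syllabifying with onset maximization leaves /d/, /p/, /ɹ/, /d/ stranded (no codas are permitted; onsets are limited to one consonant).
Epenthesis after each stranded consonant: /d/ → /da/, /p/ → /pɪ/, /ɹ/ → /ɹɪ/, /d/ → /dɪ/.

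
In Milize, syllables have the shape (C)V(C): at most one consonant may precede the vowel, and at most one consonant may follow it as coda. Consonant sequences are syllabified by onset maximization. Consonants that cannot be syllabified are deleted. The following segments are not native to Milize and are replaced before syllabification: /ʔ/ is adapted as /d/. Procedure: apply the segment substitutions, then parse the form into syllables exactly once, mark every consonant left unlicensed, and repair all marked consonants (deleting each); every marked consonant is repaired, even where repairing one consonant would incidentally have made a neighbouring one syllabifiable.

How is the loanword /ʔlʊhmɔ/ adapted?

lʊhmɔ

Substitution: /ʔ/ → /d/, giving /dlʊhmɔ/.
The consonants /d/ cannot be parsed into a legal (C)V(C) syllable (at most one coda consonant is licensed; onsets are limited to one consonant).
Deletion applies to /d/.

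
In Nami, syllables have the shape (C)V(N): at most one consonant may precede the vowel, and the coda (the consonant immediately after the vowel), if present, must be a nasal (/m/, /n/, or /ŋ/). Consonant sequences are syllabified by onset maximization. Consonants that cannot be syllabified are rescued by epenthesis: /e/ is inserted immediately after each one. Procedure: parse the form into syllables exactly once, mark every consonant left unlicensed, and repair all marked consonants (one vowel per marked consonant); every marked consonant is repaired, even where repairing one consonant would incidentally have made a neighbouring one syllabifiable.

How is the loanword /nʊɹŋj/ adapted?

nʊɹeŋeje

The consonants /ɹ/, /ŋ/, /j/ cannot be parsed into a legal (C)V(N) syllable (only a nasal (/m/, /n/, or /ŋ/) is licensed in coda position; onsets are limited to one consonant).
Epenthesis after each stranded consonant: /ɹ/ → /ɹe/, /ŋ/ → /ŋe/, /j/ → /je/.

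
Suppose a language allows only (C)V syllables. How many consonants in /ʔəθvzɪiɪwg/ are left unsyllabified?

The consonants /θ/, /v/, /w/, /g/ cannot be parsed into a legal (C)V syllable (no codas are permitted; onsets are limited to one consonant).

4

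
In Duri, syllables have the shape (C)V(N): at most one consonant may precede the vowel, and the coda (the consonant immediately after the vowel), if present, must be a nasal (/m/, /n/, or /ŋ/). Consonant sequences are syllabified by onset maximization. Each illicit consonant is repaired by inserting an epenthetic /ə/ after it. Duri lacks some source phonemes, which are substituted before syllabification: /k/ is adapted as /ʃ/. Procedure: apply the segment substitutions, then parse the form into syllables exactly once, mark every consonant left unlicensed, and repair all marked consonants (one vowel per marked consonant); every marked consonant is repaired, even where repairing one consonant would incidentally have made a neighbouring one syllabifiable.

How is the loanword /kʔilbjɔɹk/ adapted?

Substitution: /k/ → /ʃ/, giving /ʃʔilbjɔɹʃ/.
The consonants /ʃ/, /l/, /b/, /ɹ/, /ʃ/ cannot be parsed into a legal (C)V(N) syllable (only a nasal (/m/, /n/, or /ŋ/) is licensed in coda position; onsets are limited to one consonant).
Inserting the epenthetic vowel yields /ʃ/ → /ʃə/, /l/ → /lə/, /b/ → /bə/, /ɹ/ → /ɹə/, /ʃ/ → /ʃə/.

ʃəʔiləbəjɔɹəʃə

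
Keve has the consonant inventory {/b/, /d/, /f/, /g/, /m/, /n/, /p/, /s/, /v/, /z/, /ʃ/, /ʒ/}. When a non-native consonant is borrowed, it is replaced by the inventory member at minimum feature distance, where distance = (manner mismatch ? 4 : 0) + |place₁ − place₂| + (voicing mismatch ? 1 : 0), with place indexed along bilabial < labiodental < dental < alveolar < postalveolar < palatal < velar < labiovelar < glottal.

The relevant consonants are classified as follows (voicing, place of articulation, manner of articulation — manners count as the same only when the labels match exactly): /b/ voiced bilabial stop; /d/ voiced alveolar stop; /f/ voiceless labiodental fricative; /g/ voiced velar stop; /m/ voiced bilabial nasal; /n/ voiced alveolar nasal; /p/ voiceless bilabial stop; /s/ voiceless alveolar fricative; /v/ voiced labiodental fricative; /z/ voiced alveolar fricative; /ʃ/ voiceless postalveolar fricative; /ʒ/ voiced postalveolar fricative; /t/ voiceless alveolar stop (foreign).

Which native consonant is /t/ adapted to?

/d/ is closest: same manner (stop), place distance 0 (alveolar→alveolar), voicing differs (+1); total 1. Next closest is /p/ at distance 3.

d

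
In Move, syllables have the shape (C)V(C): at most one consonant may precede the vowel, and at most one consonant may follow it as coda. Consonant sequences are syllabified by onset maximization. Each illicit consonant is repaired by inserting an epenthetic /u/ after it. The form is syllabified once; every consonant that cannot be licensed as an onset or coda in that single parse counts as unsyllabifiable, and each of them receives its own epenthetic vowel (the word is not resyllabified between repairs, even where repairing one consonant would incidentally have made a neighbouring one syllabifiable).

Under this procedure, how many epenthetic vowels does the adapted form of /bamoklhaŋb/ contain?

2

The unsyllabifiable consonants are /l/, /b/; each receives one epenthetic vowel.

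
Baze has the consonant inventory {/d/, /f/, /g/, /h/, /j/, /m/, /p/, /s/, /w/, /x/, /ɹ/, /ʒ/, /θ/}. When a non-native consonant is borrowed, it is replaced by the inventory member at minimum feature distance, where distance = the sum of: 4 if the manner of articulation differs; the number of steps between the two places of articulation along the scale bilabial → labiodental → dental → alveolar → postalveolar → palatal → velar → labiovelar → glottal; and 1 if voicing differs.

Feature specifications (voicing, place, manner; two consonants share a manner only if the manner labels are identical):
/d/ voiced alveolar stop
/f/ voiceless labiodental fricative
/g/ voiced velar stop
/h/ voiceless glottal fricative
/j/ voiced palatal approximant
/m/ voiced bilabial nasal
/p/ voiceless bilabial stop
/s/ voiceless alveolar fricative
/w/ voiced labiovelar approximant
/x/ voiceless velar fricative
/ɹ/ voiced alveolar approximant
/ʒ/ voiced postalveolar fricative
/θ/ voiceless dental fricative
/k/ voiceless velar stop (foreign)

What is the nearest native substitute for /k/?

g

/g/ is closest: same manner (stop), place distance 0 (velar→velar), voicing differs (+1); total 1. Next closest is /d/ at distance 4.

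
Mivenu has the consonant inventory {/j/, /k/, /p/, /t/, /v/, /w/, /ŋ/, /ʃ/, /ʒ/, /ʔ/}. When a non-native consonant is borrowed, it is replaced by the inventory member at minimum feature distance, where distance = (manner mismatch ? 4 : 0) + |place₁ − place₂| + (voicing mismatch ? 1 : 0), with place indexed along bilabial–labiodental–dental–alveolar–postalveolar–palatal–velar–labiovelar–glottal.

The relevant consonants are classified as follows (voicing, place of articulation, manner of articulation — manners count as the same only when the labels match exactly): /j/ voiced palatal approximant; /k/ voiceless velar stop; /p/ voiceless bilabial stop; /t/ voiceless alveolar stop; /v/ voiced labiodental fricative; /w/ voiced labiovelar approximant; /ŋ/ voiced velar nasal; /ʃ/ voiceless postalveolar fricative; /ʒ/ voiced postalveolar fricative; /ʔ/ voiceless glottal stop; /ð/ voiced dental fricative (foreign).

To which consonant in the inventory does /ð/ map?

/v/ is closest: same manner (fricative), place distance 1 (dental→labiodental), same voicing; total 1. Next closest is /ʒ/ at distance 2.

v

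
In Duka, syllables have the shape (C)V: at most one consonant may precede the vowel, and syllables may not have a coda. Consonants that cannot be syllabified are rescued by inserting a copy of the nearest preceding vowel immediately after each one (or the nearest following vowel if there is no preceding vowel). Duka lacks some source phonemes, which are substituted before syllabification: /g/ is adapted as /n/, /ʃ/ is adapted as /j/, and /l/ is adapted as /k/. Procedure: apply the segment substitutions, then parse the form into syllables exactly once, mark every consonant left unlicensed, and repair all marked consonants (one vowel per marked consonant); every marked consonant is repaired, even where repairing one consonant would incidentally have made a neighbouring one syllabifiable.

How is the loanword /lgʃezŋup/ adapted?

Substitution: /l/ → /k/, /g/ → /n/, /ʃ/ → /j/, giving /knjezŋup/.
Under (C)V, the unsyllabifiable consonants are /k/, /n/, /z/, /p/ (no codas are permitted; onsets are limited to one consonant).
Epenthesis after each stranded consonant: /k/ → /ke/, /n/ → /ne/, /z/ → /ze/, /p/ → /pu/.

kenejezeŋupu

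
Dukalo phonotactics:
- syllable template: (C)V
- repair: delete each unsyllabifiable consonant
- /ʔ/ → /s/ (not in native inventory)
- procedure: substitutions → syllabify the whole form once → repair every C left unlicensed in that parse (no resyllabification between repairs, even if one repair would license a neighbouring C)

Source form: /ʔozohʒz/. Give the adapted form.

Substitution: /ʔ/ → /s/, giving /sozohʒz/.
The consonants /h/, /ʒ/, /z/ cannot be parsed into a legal (C)V syllable (no codas are permitted; onsets are limited to one consonant).
Deletion applies to /h/, /ʒ/, /z/.

sozo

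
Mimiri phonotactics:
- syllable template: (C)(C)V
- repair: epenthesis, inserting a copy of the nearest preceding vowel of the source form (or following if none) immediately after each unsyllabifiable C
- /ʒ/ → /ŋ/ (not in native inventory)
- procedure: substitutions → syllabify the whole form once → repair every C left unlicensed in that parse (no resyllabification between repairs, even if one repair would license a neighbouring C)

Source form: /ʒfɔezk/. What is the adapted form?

ŋfɔezeke

Substitution: /ʒ/ → /ŋ/, giving /ŋfɔezk/.
The consonants /z/, /k/ cannot be parsed into a legal (C)(C)V syllable (no codas are permitted; onsets may contain at most 2 consonants).
Each unlicensed consonant becomes the onset of a new syllable: /z/ → /ze/, /k/ → /ke/.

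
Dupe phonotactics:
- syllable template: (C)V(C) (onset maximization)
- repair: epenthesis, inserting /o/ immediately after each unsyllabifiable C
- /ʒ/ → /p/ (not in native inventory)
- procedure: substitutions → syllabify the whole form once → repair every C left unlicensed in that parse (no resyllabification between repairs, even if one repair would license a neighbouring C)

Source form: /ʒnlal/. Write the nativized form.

ponolal

Substitution: /ʒ/ → /p/, giving /pnlal/.
Syllabifying with onset maximization leaves /p/, /n/ stranded (at most one coda consonant is licensed; onsets are limited to one consonant).
Inserting the epenthetic vowel yields /p/ → /po/, /n/ → /no/.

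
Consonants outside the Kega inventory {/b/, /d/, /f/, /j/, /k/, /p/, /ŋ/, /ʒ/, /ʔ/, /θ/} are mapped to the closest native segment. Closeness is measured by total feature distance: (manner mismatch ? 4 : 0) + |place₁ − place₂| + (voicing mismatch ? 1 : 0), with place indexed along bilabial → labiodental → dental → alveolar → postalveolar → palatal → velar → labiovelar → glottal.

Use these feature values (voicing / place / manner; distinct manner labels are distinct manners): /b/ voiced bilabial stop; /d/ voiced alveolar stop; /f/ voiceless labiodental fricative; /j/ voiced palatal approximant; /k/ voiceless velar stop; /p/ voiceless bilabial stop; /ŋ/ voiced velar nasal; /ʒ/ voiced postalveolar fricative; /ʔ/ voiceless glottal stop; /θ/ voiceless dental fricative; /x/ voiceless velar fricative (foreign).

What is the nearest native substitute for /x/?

ʒ

/ʒ/ is closest: same manner (fricative), place distance 2 (velar→postalveolar), voicing differs (+1); total 3. Next closest is /k/ at distance 4.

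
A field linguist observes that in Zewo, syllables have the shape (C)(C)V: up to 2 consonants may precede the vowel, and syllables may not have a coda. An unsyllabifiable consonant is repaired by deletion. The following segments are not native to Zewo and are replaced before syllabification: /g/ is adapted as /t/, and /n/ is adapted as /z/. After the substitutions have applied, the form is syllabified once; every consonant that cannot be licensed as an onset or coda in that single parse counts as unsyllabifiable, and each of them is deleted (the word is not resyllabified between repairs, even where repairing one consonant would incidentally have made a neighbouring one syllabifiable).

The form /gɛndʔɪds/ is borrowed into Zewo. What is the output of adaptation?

tɛdʔɪ

Substitution: /g/ → /t/, /n/ → /z/, giving /tɛzdʔɪds/.
Under (C)(C)V, the unsyllabifiable consonants are /z/, /d/, /s/ (no codas are permitted; onsets may contain at most 2 consonants).
Deletion applies to /z/, /d/, /s/.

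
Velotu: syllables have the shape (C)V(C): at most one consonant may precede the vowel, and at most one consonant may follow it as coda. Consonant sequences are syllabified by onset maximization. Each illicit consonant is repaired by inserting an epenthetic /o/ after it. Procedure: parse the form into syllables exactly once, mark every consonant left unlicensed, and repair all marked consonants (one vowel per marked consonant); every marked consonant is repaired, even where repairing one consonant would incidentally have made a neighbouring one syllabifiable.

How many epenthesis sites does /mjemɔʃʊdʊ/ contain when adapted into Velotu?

The unsyllabifiable consonants are /m/; each receives one epenthetic vowel.

1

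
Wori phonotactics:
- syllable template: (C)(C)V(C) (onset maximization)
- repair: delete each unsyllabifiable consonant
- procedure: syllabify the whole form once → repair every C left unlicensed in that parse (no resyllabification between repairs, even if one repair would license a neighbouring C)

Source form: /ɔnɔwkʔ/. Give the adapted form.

Syllabifying with onset maximization leaves /k/, /ʔ/ stranded (at most one coda consonant is licensed; onsets may contain at most 2 consonants).
Deleting the stranded consonants removes /k/, /ʔ/.

ɔnɔw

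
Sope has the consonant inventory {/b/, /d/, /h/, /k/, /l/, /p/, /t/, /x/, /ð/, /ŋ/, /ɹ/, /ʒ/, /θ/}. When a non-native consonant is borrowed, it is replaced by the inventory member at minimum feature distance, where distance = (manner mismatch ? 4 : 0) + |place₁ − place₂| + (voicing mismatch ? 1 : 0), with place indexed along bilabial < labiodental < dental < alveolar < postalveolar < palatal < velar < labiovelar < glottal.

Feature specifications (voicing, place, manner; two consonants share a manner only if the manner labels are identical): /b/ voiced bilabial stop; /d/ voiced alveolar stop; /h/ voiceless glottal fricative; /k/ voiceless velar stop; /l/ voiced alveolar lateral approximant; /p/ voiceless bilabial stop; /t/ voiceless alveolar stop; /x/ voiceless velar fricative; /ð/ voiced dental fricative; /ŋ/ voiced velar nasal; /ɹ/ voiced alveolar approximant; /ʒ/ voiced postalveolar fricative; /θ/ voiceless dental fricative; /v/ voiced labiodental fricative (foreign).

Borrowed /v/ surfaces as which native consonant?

/ð/ is closest: same manner (fricative), place distance 1 (labiodental→dental), same voicing; total 1. Next closest is /θ/ at distance 2.

ð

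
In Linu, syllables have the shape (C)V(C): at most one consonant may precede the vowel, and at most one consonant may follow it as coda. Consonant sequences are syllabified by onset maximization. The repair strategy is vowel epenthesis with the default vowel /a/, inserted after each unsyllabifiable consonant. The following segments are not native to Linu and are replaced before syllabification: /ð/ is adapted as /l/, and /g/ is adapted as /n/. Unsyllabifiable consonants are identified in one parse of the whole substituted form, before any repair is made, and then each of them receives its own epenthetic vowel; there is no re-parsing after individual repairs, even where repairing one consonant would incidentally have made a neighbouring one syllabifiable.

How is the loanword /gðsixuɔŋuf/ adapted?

nalasixuɔŋuf

Substitution: /g/ → /n/, /ð/ → /l/, giving /nlsixuɔŋuf/.
Syllabifying with onset maximization leaves /n/, /l/ stranded (at most one coda consonant is licensed; onsets are limited to one consonant).
Each unlicensed consonant becomes the onset of a new syllable: /n/ → /na/, /l/ → /la/.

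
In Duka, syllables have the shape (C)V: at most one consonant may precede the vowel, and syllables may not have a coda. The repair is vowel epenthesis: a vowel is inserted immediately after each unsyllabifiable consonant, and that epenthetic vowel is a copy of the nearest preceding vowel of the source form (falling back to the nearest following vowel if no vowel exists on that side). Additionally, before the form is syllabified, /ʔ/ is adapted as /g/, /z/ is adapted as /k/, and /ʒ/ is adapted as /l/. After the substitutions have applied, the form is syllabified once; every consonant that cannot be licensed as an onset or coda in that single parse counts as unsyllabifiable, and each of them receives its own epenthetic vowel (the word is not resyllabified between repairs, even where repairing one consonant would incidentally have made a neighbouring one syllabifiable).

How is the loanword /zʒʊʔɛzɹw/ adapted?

Substitution: /z/ → /k/, /ʒ/ → /l/, /ʔ/ → /g/, giving /klʊgɛkɹw/.
Under (C)V, the unsyllabifiable consonants are /k/, /k/, /ɹ/, /w/ (no codas are permitted; onsets are limited to one consonant).
Inserting the epenthetic vowel yields /k/ → /kʊ/, /k/ → /kɛ/, /ɹ/ → /ɹɛ/, /w/ → /wɛ/.

kʊlʊgɛkɛɹɛwɛ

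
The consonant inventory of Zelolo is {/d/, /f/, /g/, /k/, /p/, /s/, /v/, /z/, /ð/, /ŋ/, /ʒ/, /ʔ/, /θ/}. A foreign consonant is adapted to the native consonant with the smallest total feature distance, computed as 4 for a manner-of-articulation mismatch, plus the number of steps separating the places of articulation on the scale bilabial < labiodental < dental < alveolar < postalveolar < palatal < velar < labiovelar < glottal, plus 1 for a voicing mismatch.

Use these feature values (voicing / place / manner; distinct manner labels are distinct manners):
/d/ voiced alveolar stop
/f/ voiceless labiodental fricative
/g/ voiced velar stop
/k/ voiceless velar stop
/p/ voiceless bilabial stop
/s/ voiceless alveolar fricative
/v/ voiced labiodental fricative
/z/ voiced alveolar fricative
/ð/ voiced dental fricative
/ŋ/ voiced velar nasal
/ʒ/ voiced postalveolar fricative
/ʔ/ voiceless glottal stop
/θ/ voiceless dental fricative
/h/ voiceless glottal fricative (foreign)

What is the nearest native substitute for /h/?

ʔ

/ʔ/ is closest: manner differs (fricative→stop, +4), place distance 0 (glottal→glottal), same voicing; total 4. Next closest is /s/ at distance 5.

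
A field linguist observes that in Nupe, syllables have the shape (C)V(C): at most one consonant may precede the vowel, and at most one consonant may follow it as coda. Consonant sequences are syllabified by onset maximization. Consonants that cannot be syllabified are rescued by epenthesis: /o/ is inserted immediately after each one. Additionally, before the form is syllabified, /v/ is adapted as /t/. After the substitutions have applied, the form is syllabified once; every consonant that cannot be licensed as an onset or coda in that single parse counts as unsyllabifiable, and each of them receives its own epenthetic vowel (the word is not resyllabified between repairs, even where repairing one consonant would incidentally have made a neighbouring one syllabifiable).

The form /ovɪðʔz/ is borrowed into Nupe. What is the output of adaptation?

Substitution: /v/ → /t/, giving /otɪðʔz/.
Under (C)V(C), the unsyllabifiable consonants are /ʔ/, /z/ (at most one coda consonant is licensed; onsets are limited to one consonant).
Epenthesis after each stranded consonant: /ʔ/ → /ʔo/, /z/ → /zo/.

otɪðʔozo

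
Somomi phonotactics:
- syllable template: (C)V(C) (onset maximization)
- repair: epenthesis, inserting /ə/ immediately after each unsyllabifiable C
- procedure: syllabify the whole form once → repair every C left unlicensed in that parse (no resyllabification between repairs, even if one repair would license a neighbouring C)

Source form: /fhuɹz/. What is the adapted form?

fəhuɹzə

The consonants /f/, /z/ cannot be parsed into a legal (C)V(C) syllable (at most one coda consonant is licensed; onsets are limited to one consonant).
Inserting the epenthetic vowel yields /f/ → /fə/, /z/ → /zə/.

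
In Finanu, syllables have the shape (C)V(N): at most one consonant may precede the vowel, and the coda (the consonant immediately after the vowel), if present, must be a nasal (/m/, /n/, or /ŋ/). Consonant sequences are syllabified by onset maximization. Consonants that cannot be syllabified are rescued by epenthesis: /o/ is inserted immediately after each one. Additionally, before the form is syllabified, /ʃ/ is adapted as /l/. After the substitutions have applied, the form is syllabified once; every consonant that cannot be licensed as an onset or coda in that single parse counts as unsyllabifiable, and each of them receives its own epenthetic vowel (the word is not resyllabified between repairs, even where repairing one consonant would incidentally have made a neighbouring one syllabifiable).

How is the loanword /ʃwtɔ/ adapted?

Substitution: /ʃ/ → /l/, giving /lwtɔ/.
Under (C)V(N), the unsyllabifiable consonants are /l/, /w/ (only a nasal (/m/, /n/, or /ŋ/) is licensed in coda position; onsets are limited to one consonant).
Epenthesis after each stranded consonant: /l/ → /lo/, /w/ → /wo/.

lowotɔ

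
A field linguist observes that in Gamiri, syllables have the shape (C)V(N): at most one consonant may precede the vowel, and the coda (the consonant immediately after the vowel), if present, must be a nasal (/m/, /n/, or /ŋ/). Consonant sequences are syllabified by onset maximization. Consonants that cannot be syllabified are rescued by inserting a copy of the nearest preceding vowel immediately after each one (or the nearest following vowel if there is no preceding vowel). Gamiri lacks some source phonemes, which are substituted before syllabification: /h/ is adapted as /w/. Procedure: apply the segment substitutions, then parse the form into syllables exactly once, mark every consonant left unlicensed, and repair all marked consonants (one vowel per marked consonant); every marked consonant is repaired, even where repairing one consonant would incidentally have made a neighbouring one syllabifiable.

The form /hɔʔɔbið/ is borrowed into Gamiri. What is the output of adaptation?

Substitution: /h/ → /w/, giving /wɔʔɔbið/.
The consonants /ð/ cannot be parsed into a legal (C)V(N) syllable (only a nasal (/m/, /n/, or /ŋ/) is licensed in coda position; onsets are limited to one consonant).
Each unlicensed consonant becomes the onset of a new syllable: /ð/ → /ði/.

wɔʔɔbiði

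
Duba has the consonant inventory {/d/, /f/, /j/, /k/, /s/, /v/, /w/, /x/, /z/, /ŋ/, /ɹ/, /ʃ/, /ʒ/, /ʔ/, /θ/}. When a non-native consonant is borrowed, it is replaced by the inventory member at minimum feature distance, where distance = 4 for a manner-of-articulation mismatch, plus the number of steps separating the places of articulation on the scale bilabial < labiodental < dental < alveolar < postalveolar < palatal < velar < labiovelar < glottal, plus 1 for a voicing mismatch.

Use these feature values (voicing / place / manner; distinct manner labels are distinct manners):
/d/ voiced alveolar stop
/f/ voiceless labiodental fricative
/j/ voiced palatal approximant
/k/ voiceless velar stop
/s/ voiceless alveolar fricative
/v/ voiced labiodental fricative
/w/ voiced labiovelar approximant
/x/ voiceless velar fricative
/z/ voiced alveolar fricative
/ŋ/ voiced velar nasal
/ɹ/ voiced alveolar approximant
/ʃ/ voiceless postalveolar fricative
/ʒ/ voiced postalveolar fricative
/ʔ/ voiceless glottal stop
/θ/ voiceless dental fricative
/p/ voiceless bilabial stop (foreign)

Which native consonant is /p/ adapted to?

/d/ is closest: same manner (stop), place distance 3 (bilabial→alveolar), voicing differs (+1); total 4. Next closest is /f/ at distance 5.

d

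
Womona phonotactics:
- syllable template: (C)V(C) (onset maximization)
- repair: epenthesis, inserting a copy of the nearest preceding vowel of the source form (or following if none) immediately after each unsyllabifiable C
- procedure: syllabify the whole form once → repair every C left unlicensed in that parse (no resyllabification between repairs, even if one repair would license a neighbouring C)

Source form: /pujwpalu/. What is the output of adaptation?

The consonants /w/ cannot be parsed into a legal (C)V(C) syllable (at most one coda consonant is licensed; onsets are limited to one consonant).
Epenthesis after each stranded consonant: /w/ → /wu/.

pujwupalu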